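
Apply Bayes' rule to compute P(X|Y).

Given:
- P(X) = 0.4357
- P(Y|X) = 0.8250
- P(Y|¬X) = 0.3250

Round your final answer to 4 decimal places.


Bayes' theorem: P(X|Y) = P(Y|X) × P(X) / P(Y)

Step 1: Calculate P(Y) using law of total probability
P(Y) = P(Y|X)P(X) + P(Y|¬X)P(¬X)
     = 0.8250 × 0.4357 + 0.3250 × 0.5643
     = 0.35945250 + 0.18339750
     = 0.54285000

Step 2: Apply Bayes' theorem
P(X|Y) = P(Y|X) × P(X) / P(Y)
       = 0.35945250 / 0.54285000
       = 0.6622


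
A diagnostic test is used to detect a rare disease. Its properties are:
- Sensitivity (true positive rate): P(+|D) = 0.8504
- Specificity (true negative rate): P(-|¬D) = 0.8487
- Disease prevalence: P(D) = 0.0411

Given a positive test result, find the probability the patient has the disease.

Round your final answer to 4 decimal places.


Let D = has disease, + = positive test

Given:
- P(D) = 0.0411 (prevalence)
- P(+|D) = 0.8504 (sensitivity)
- P(-|¬D) = 0.8487 (specificity)
- P(+|¬D) = 0.1513 (false positive rate = 1 - specificity)

Step 1: Find P(+)
P(+) = P(+|D)P(D) + P(+|¬D)P(¬D)
     = 0.8504 × 0.0411 + 0.1513 × 0.9589
     = 0.03495144 + 0.14508157
     = 0.18003301

Step 2: Apply Bayes' theorem for P(D|+)
P(D|+) = P(+|D)P(D) / P(+)
       = 0.03495144 / 0.18003301
       = 0.1941


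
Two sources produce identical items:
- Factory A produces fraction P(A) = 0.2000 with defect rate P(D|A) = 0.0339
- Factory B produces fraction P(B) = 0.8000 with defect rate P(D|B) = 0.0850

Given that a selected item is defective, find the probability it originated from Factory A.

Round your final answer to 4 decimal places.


Let A = from Factory A, D = defective

Given:
- P(A) = 0.2000, P(B) = 0.8000
- P(D|A) = 0.0339, P(D|B) = 0.0850

Step 1: Find P(D)
P(D) = P(D|A)P(A) + P(D|B)P(B)
     = 0.0339 × 0.2000 + 0.0850 × 0.8000
     = 0.00678000 + 0.06800000
     = 0.07478000

Step 2: Apply Bayes' theorem
P(A|D) = P(D|A)P(A) / P(D)
       = 0.00678000 / 0.07478000
       = 0.0907


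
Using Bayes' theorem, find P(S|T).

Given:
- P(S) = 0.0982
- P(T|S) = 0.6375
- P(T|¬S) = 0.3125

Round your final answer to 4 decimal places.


Bayes' theorem: P(S|T) = P(T|S) × P(S) / P(T)

Step 1: Calculate P(T) using law of total probability
P(T) = P(T|S)P(S) + P(T|¬S)P(¬S)
     = 0.6375 × 0.0982 + 0.3125 × 0.9018
     = 0.06260250 + 0.28181250
     = 0.34441500

Step 2: Apply Bayes' theorem
P(S|T) = P(T|S) × P(S) / P(T)
       = 0.06260250 / 0.34441500
       = 0.1818


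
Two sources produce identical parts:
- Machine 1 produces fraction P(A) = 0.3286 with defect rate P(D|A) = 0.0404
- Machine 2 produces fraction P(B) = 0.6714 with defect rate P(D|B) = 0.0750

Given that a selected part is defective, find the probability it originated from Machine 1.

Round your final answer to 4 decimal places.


Let A = from Machine 1, D = defective

Given:
- P(A) = 0.3286, P(B) = 0.6714
- P(D|A) = 0.0404, P(D|B) = 0.0750

Step 1: Find P(D)
P(D) = P(D|A)P(A) + P(D|B)P(B)
     = 0.0404 × 0.3286 + 0.0750 × 0.6714
     = 0.01327544 + 0.05035500
     = 0.06363044

Step 2: Apply Bayes' theorem
P(A|D) = P(D|A)P(A) / P(D)
       = 0.01327544 / 0.06363044
       = 0.2086


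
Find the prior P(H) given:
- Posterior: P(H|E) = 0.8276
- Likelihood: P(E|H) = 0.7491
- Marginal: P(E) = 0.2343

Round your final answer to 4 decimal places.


From Bayes' theorem: P(H|E) = P(E|H) × P(H) / P(E)

Rearranging for P(H):
P(H) = P(H|E) × P(E) / P(E|H)
     = 0.8276 × 0.2343 / 0.7491
     = 0.19390668 / 0.7491
     = 0.2589


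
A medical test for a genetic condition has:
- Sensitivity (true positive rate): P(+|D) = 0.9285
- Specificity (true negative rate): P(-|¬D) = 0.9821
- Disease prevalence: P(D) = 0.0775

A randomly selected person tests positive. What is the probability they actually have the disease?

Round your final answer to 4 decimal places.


Let D = has disease, + = positive test

Given:
- P(D) = 0.0775 (prevalence)
- P(+|D) = 0.9285 (sensitivity)
- P(-|¬D) = 0.9821 (specificity)
- P(+|¬D) = 0.0179 (false positive rate = 1 - specificity)

Step 1: Find P(+)
P(+) = P(+|D)P(D) + P(+|¬D)P(¬D)
     = 0.9285 × 0.0775 + 0.0179 × 0.9225
     = 0.07195875 + 0.01651275
     = 0.08847150

Step 2: Apply Bayes' theorem for P(D|+)
P(D|+) = P(+|D)P(D) / P(+)
       = 0.07195875 / 0.08847150
       = 0.8134


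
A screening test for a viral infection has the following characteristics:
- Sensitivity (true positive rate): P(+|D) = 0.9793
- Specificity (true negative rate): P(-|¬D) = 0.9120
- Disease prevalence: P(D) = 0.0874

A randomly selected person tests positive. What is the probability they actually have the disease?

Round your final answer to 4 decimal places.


Let D = has disease, + = positive test

Given:
- P(D) = 0.0874 (prevalence)
- P(+|D) = 0.9793 (sensitivity)
- P(-|¬D) = 0.9120 (specificity)
- P(+|¬D) = 0.0880 (false positive rate = 1 - specificity)

Step 1: Find P(+)
P(+) = P(+|D)P(D) + P(+|¬D)P(¬D)
     = 0.9793 × 0.0874 + 0.0880 × 0.9126
     = 0.08559082 + 0.08030880
     = 0.16589962

Step 2: Apply Bayes' theorem for P(D|+)
P(D|+) = P(+|D)P(D) / P(+)
       = 0.08559082 / 0.16589962
       = 0.5159


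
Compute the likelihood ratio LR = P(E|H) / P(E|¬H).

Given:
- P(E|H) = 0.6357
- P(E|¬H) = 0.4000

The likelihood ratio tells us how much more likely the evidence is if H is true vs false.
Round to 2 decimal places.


Likelihood Ratio (LR) = P(E|H) / P(E|¬H)

LR = 0.6357 / 0.4000
   = 1.59

The evidence is 1.59 times more likely if H is true than if H is false.
LR > 1, so observing E raises the odds in favor of H.


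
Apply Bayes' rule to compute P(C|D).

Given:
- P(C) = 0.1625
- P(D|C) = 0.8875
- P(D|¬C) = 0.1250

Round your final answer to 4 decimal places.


Bayes' theorem: P(C|D) = P(D|C) × P(C) / P(D)

Step 1: Calculate P(D) using law of total probability
P(D) = P(D|C)P(C) + P(D|¬C)P(¬C)
     = 0.8875 × 0.1625 + 0.1250 × 0.8375
     = 0.14421875 + 0.10468750
     = 0.24890625

Step 2: Apply Bayes' theorem
P(C|D) = P(D|C) × P(C) / P(D)
       = 0.14421875 / 0.24890625
       = 0.5794


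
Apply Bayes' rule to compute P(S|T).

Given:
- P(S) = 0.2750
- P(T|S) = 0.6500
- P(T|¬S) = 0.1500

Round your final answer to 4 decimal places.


Bayes' theorem: P(S|T) = P(T|S) × P(S) / P(T)

Step 1: Calculate P(T) using law of total probability
P(T) = P(T|S)P(S) + P(T|¬S)P(¬S)
     = 0.6500 × 0.2750 + 0.1500 × 0.7250
     = 0.17875000 + 0.10875000
     = 0.28750000

Step 2: Apply Bayes' theorem
P(S|T) = P(T|S) × P(S) / P(T)
       = 0.17875000 / 0.28750000
       = 0.6217


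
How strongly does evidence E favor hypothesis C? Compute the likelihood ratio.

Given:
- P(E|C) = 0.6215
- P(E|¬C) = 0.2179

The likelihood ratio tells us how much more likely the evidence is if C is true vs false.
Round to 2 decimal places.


Likelihood Ratio (LR) = P(E|C) / P(E|¬C)

LR = 0.6215 / 0.2179
   = 2.85

The evidence is 2.85 times more likely if C is true than if C is false.
Since LR > 1, the evidence supports C over ¬C.


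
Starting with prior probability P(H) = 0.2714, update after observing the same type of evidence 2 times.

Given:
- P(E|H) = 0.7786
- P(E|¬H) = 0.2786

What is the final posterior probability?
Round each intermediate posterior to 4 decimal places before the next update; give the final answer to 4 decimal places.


Sequential Bayesian updating:

Initial prior: P(H) = 0.2714

Update 1:
  P(E) = 0.7786 × 0.2714 + 0.2786 × 0.7286 = 0.21131204 + 0.20298796 = 0.41430000
  P(H|E) = 0.21131204 / 0.41430000 = 0.5100

Update 2:
  P(E) = 0.7786 × 0.5100 + 0.2786 × 0.4900 = 0.39708600 + 0.13651400 = 0.53360000
  P(H|E) = 0.39708600 / 0.53360000 = 0.7442

Final posterior: 0.7442


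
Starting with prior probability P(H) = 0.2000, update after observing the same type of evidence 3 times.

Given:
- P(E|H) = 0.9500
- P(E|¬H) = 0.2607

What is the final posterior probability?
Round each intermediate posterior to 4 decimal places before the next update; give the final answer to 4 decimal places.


Sequential Bayesian updating:

Initial prior: P(H) = 0.2000

Update 1:
  P(E) = 0.9500 × 0.2000 + 0.2607 × 0.8000 = 0.19000000 + 0.20856000 = 0.39856000
  P(H|E) = 0.19000000 / 0.39856000 = 0.4767

Update 2:
  P(E) = 0.9500 × 0.4767 + 0.2607 × 0.5233 = 0.45286500 + 0.13642431 = 0.58928931
  P(H|E) = 0.45286500 / 0.58928931 = 0.7685

Update 3:
  P(E) = 0.9500 × 0.7685 + 0.2607 × 0.2315 = 0.73007500 + 0.06035205 = 0.79042705
  P(H|E) = 0.73007500 / 0.79042705 = 0.9236

Final posterior: 0.9236


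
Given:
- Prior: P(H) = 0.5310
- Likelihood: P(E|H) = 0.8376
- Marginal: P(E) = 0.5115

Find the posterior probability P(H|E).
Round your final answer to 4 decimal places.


Using Bayes' theorem:

P(H|E) = P(E|H) × P(H) / P(E)
       = 0.8376 × 0.5310 / 0.5115
       = 0.44476560 / 0.5115
       = 0.8695

The evidence strengthens our belief in H.
Prior: 0.5310 → Posterior: 0.8695


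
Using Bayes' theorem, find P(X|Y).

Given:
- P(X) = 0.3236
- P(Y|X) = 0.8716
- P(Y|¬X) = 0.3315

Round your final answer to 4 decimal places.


Bayes' theorem: P(X|Y) = P(Y|X) × P(X) / P(Y)

Step 1: Calculate P(Y) using law of total probability
P(Y) = P(Y|X)P(X) + P(Y|¬X)P(¬X)
     = 0.8716 × 0.3236 + 0.3315 × 0.6764
     = 0.28204976 + 0.22422660
     = 0.50627636

Step 2: Apply Bayes' theorem
P(X|Y) = P(Y|X) × P(X) / P(Y)
       = 0.28204976 / 0.50627636
       = 0.5571


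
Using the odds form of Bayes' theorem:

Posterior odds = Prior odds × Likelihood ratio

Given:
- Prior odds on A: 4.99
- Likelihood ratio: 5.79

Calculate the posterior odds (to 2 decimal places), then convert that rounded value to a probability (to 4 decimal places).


Step 1: Calculate posterior odds
Posterior odds = Prior odds × LR
               = 4.99 × 5.79
               = 28.89

Step 2: Convert to probability
P(A|E) = Posterior odds / (1 + Posterior odds)
       = 28.89 / (1 + 28.89)
       = 28.89 / 29.89
       = 0.9665

The evidence increased P(A) from 0.8331 to 0.9665.


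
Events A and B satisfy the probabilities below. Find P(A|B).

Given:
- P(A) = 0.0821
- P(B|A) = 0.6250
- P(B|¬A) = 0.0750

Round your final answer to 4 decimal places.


Bayes' theorem: P(A|B) = P(B|A) × P(A) / P(B)

Step 1: Calculate P(B) using law of total probability
P(B) = P(B|A)P(A) + P(B|¬A)P(¬A)
     = 0.6250 × 0.0821 + 0.0750 × 0.9179
     = 0.05131250 + 0.06884250
     = 0.12015500

Step 2: Apply Bayes' theorem
P(A|B) = P(B|A) × P(A) / P(B)
       = 0.05131250 / 0.12015500
       = 0.4271


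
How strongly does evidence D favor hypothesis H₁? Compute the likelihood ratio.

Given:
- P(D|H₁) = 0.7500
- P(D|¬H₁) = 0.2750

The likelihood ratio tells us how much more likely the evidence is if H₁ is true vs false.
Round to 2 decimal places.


Likelihood Ratio (LR) = P(D|H₁) / P(D|¬H₁)

LR = 0.7500 / 0.2750
   = 2.73

The evidence is 2.73 times more likely if H₁ is true than if H₁ is false.
LR > 1, so observing D raises the odds in favor of H₁.


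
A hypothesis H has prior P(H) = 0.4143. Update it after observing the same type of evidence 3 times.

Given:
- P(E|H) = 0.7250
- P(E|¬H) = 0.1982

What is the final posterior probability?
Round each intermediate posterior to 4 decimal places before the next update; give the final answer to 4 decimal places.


Sequential Bayesian updating:

Initial prior: P(H) = 0.4143

Update 1:
  P(E) = 0.7250 × 0.4143 + 0.1982 × 0.5857 = 0.30036750 + 0.11608574 = 0.41645324
  P(H|E) = 0.30036750 / 0.41645324 = 0.7213

Update 2:
  P(E) = 0.7250 × 0.7213 + 0.1982 × 0.2787 = 0.52294250 + 0.05523834 = 0.57818084
  P(H|E) = 0.52294250 / 0.57818084 = 0.9045

Update 3:
  P(E) = 0.7250 × 0.9045 + 0.1982 × 0.0955 = 0.65576250 + 0.01892810 = 0.67469060
  P(H|E) = 0.65576250 / 0.67469060 = 0.9719

Final posterior: 0.9719


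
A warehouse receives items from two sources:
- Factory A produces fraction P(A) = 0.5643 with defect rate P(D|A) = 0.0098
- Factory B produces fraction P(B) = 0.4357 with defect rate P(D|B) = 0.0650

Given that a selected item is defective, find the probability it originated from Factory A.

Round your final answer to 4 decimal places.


Let A = from Factory A, D = defective

Given:
- P(A) = 0.5643, P(B) = 0.4357
- P(D|A) = 0.0098, P(D|B) = 0.0650

Step 1: Find P(D)
P(D) = P(D|A)P(A) + P(D|B)P(B)
     = 0.0098 × 0.5643 + 0.0650 × 0.4357
     = 0.00553014 + 0.02832050
     = 0.03385064

Step 2: Apply Bayes' theorem
P(A|D) = P(D|A)P(A) / P(D)
       = 0.00553014 / 0.03385064
       = 0.1634


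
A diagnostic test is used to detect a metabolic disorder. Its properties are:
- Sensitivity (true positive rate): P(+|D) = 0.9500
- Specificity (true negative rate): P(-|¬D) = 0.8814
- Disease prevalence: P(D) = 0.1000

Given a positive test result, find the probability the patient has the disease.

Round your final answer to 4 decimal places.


Let D = has disease, + = positive test

Given:
- P(D) = 0.1000 (prevalence)
- P(+|D) = 0.9500 (sensitivity)
- P(-|¬D) = 0.8814 (specificity)
- P(+|¬D) = 0.1186 (false positive rate = 1 - specificity)

Step 1: Find P(+)
P(+) = P(+|D)P(D) + P(+|¬D)P(¬D)
     = 0.9500 × 0.1000 + 0.1186 × 0.9000
     = 0.09500000 + 0.10674000
     = 0.20174000

Step 2: Apply Bayes' theorem for P(D|+)
P(D|+) = P(+|D)P(D) / P(+)
       = 0.09500000 / 0.20174000
       = 0.4709


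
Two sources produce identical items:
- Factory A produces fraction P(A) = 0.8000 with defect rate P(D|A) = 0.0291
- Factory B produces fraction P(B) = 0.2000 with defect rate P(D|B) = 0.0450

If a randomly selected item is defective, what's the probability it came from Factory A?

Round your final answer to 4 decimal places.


Let A = from Factory A, D = defective

Given:
- P(A) = 0.8000, P(B) = 0.2000
- P(D|A) = 0.0291, P(D|B) = 0.0450

Step 1: Find P(D)
P(D) = P(D|A)P(A) + P(D|B)P(B)
     = 0.0291 × 0.8000 + 0.0450 × 0.2000
     = 0.02328000 + 0.00900000
     = 0.03228000

Step 2: Apply Bayes' theorem
P(A|D) = P(D|A)P(A) / P(D)
       = 0.02328000 / 0.03228000
       = 0.7212


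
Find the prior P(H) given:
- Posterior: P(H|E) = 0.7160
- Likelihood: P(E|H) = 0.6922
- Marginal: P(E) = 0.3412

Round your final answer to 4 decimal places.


From Bayes' theorem: P(H|E) = P(E|H) × P(H) / P(E)

Rearranging for P(H):
P(H) = P(H|E) × P(E) / P(E|H)
     = 0.7160 × 0.3412 / 0.6922
     = 0.24429920 / 0.6922
     = 0.3529


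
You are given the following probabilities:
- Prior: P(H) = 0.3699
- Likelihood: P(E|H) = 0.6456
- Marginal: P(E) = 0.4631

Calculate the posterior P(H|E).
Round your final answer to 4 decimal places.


Using Bayes' theorem:

P(H|E) = P(E|H) × P(H) / P(E)
       = 0.6456 × 0.3699 / 0.4631
       = 0.23880744 / 0.4631
       = 0.5157

The evidence strengthens our belief in H.
Prior: 0.3699 → Posterior: 0.5157


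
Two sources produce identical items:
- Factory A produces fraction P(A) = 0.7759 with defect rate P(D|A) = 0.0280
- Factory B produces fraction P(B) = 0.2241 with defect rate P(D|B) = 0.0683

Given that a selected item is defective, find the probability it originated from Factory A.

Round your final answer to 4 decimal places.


Let A = from Factory A, D = defective

Given:
- P(A) = 0.7759, P(B) = 0.2241
- P(D|A) = 0.0280, P(D|B) = 0.0683

Step 1: Find P(D)
P(D) = P(D|A)P(A) + P(D|B)P(B)
     = 0.0280 × 0.7759 + 0.0683 × 0.2241
     = 0.02172520 + 0.01530603
     = 0.03703123

Step 2: Apply Bayes' theorem
P(A|D) = P(D|A)P(A) / P(D)
       = 0.02172520 / 0.03703123
       = 0.5867


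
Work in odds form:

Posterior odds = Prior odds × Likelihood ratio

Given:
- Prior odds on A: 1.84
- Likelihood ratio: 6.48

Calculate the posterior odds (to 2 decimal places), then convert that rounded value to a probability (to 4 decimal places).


Step 1: Calculate posterior odds
Posterior odds = Prior odds × LR
               = 1.84 × 6.48
               = 11.92

Step 2: Convert to probability
P(A|E) = Posterior odds / (1 + Posterior odds)
       = 11.92 / (1 + 11.92)
       = 11.92 / 12.92
       = 0.9226

The evidence increased P(A) from 0.6479 to 0.9226.


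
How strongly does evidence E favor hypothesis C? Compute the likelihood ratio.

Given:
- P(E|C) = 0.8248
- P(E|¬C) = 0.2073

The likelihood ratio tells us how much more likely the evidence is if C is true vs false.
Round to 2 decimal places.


Likelihood Ratio (LR) = P(E|C) / P(E|¬C)

LR = 0.8248 / 0.2073
   = 3.98

The evidence is 3.98 times more likely if C is true than if C is false.
Since LR > 1, the evidence supports C over ¬C.


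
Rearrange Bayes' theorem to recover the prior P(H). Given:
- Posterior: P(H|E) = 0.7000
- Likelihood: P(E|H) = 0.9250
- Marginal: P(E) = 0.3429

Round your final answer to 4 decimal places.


From Bayes' theorem: P(H|E) = P(E|H) × P(H) / P(E)

Rearranging for P(H):
P(H) = P(H|E) × P(E) / P(E|H)
     = 0.7000 × 0.3429 / 0.9250
     = 0.24003000 / 0.9250
     = 0.2595


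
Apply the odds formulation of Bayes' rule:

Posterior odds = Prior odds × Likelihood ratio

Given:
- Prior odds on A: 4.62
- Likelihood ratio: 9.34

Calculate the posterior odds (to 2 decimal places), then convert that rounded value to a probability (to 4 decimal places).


Step 1: Calculate posterior odds
Posterior odds = Prior odds × LR
               = 4.62 × 9.34
               = 43.15

Step 2: Convert to probability
P(A|E) = Posterior odds / (1 + Posterior odds)
       = 43.15 / (1 + 43.15)
       = 43.15 / 44.15
       = 0.9773

The evidence increased P(A) from 0.8221 to 0.9773.


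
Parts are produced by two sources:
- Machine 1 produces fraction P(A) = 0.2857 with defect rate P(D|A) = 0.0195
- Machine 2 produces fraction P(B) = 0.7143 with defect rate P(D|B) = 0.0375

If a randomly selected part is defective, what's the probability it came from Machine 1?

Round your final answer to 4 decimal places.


Let A = from Machine 1, D = defective

Given:
- P(A) = 0.2857, P(B) = 0.7143
- P(D|A) = 0.0195, P(D|B) = 0.0375

Step 1: Find P(D)
P(D) = P(D|A)P(A) + P(D|B)P(B)
     = 0.0195 × 0.2857 + 0.0375 × 0.7143
     = 0.00557115 + 0.02678625
     = 0.03235740

Step 2: Apply Bayes' theorem
P(A|D) = P(D|A)P(A) / P(D)
       = 0.00557115 / 0.03235740
       = 0.1722


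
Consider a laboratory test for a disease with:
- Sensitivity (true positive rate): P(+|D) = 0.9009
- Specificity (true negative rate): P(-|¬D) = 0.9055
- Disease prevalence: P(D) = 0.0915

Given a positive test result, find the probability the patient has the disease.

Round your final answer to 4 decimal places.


Let D = has disease, + = positive test

Given:
- P(D) = 0.0915 (prevalence)
- P(+|D) = 0.9009 (sensitivity)
- P(-|¬D) = 0.9055 (specificity)
- P(+|¬D) = 0.0945 (false positive rate = 1 - specificity)

Step 1: Find P(+)
P(+) = P(+|D)P(D) + P(+|¬D)P(¬D)
     = 0.9009 × 0.0915 + 0.0945 × 0.9085
     = 0.08243235 + 0.08585325
     = 0.16828560

Step 2: Apply Bayes' theorem for P(D|+)
P(D|+) = P(+|D)P(D) / P(+)
       = 0.08243235 / 0.16828560
       = 0.4898


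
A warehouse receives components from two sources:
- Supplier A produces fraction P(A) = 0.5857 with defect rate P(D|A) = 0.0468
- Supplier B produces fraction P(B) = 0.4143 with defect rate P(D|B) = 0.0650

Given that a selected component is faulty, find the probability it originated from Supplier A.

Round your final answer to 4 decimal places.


Let A = from Supplier A, D = faulty

Given:
- P(A) = 0.5857, P(B) = 0.4143
- P(D|A) = 0.0468, P(D|B) = 0.0650

Step 1: Find P(D)
P(D) = P(D|A)P(A) + P(D|B)P(B)
     = 0.0468 × 0.5857 + 0.0650 × 0.4143
     = 0.02741076 + 0.02692950
     = 0.05434026

Step 2: Apply Bayes' theorem
P(A|D) = P(D|A)P(A) / P(D)
       = 0.02741076 / 0.05434026
       = 0.5044


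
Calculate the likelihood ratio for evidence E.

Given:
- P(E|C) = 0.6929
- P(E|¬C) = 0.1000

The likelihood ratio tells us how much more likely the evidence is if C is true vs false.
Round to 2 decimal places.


Likelihood Ratio (LR) = P(E|C) / P(E|¬C)

LR = 0.6929 / 0.1000
   = 6.93

The evidence is 6.93 times more likely if C is true than if C is false.
LR > 1, so observing E raises the odds in favor of C.


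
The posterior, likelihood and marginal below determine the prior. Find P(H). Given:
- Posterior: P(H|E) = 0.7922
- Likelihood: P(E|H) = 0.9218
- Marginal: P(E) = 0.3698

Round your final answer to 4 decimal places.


From Bayes' theorem: P(H|E) = P(E|H) × P(H) / P(E)

Rearranging for P(H):
P(H) = P(H|E) × P(E) / P(E|H)
     = 0.7922 × 0.3698 / 0.9218
     = 0.29295556 / 0.9218
     = 0.3178


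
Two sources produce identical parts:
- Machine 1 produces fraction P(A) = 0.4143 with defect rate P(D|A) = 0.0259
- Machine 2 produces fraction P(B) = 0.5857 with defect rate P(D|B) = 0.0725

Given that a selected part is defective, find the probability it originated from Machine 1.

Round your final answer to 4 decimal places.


Let A = from Machine 1, D = defective

Given:
- P(A) = 0.4143, P(B) = 0.5857
- P(D|A) = 0.0259, P(D|B) = 0.0725

Step 1: Find P(D)
P(D) = P(D|A)P(A) + P(D|B)P(B)
     = 0.0259 × 0.4143 + 0.0725 × 0.5857
     = 0.01073037 + 0.04246325
     = 0.05319362

Step 2: Apply Bayes' theorem
P(A|D) = P(D|A)P(A) / P(D)
       = 0.01073037 / 0.05319362
       = 0.2017


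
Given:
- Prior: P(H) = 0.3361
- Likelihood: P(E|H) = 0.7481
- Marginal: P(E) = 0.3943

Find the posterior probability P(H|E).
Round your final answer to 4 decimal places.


Using Bayes' theorem:

P(H|E) = P(E|H) × P(H) / P(E)
       = 0.7481 × 0.3361 / 0.3943
       = 0.25143641 / 0.3943
       = 0.6377

The evidence strengthens our belief in H.
Prior: 0.3361 → Posterior: 0.6377


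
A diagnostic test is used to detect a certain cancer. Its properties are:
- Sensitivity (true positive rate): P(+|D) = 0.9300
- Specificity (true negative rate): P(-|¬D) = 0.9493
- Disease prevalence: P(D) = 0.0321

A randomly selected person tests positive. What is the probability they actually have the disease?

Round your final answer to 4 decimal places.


Let D = has disease, + = positive test

Given:
- P(D) = 0.0321 (prevalence)
- P(+|D) = 0.9300 (sensitivity)
- P(-|¬D) = 0.9493 (specificity)
- P(+|¬D) = 0.0507 (false positive rate = 1 - specificity)

Step 1: Find P(+)
P(+) = P(+|D)P(D) + P(+|¬D)P(¬D)
     = 0.9300 × 0.0321 + 0.0507 × 0.9679
     = 0.02985300 + 0.04907253
     = 0.07892553

Step 2: Apply Bayes' theorem for P(D|+)
P(D|+) = P(+|D)P(D) / P(+)
       = 0.02985300 / 0.07892553
       = 0.3782


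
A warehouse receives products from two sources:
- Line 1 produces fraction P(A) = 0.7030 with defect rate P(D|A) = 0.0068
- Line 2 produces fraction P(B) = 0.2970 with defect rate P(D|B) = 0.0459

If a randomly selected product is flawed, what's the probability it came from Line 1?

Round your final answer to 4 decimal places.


Let A = from Line 1, D = flawed

Given:
- P(A) = 0.7030, P(B) = 0.2970
- P(D|A) = 0.0068, P(D|B) = 0.0459

Step 1: Find P(D)
P(D) = P(D|A)P(A) + P(D|B)P(B)
     = 0.0068 × 0.7030 + 0.0459 × 0.2970
     = 0.00478040 + 0.01363230
     = 0.01841270

Step 2: Apply Bayes' theorem
P(A|D) = P(D|A)P(A) / P(D)
       = 0.00478040 / 0.01841270
       = 0.2596


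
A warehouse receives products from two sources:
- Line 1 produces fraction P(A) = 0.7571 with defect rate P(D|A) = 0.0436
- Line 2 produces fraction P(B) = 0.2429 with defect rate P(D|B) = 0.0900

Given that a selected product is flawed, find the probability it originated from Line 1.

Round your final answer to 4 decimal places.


Let A = from Line 1, D = flawed

Given:
- P(A) = 0.7571, P(B) = 0.2429
- P(D|A) = 0.0436, P(D|B) = 0.0900

Step 1: Find P(D)
P(D) = P(D|A)P(A) + P(D|B)P(B)
     = 0.0436 × 0.7571 + 0.0900 × 0.2429
     = 0.03300956 + 0.02186100
     = 0.05487056

Step 2: Apply Bayes' theorem
P(A|D) = P(D|A)P(A) / P(D)
       = 0.03300956 / 0.05487056
       = 0.6016


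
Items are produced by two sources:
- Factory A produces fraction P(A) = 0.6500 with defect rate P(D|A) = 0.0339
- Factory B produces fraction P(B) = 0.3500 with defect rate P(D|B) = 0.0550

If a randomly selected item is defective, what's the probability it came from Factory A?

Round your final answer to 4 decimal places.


Let A = from Factory A, D = defective

Given:
- P(A) = 0.6500, P(B) = 0.3500
- P(D|A) = 0.0339, P(D|B) = 0.0550

Step 1: Find P(D)
P(D) = P(D|A)P(A) + P(D|B)P(B)
     = 0.0339 × 0.6500 + 0.0550 × 0.3500
     = 0.02203500 + 0.01925000
     = 0.04128500

Step 2: Apply Bayes' theorem
P(A|D) = P(D|A)P(A) / P(D)
       = 0.02203500 / 0.04128500
       = 0.5337


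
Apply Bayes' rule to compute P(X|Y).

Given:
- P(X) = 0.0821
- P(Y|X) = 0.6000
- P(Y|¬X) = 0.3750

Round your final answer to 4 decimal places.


Bayes' theorem: P(X|Y) = P(Y|X) × P(X) / P(Y)

Step 1: Calculate P(Y) using law of total probability
P(Y) = P(Y|X)P(X) + P(Y|¬X)P(¬X)
     = 0.6000 × 0.0821 + 0.3750 × 0.9179
     = 0.04926000 + 0.34421250
     = 0.39347250

Step 2: Apply Bayes' theorem
P(X|Y) = P(Y|X) × P(X) / P(Y)
       = 0.04926000 / 0.39347250
       = 0.1252


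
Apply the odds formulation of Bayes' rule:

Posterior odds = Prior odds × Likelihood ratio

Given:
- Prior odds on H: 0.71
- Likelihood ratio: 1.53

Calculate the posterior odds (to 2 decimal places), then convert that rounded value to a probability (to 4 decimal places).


Step 1: Calculate posterior odds
Posterior odds = Prior odds × LR
               = 0.71 × 1.53
               = 1.09

Step 2: Convert to probability
P(H|E) = Posterior odds / (1 + Posterior odds)
       = 1.09 / (1 + 1.09)
       = 1.09 / 2.09
       = 0.5215

The evidence increased P(H) from 0.4152 to 0.5215.


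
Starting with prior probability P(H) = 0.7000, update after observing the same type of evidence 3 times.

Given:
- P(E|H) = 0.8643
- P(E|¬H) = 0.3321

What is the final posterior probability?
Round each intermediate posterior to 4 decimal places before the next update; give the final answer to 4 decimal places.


Sequential Bayesian updating:

Initial prior: P(H) = 0.7000

Update 1:
  P(E) = 0.8643 × 0.7000 + 0.3321 × 0.3000 = 0.60501000 + 0.09963000 = 0.70464000
  P(H|E) = 0.60501000 / 0.70464000 = 0.8586

Update 2:
  P(E) = 0.8643 × 0.8586 + 0.3321 × 0.1414 = 0.74208798 + 0.04695894 = 0.78904692
  P(H|E) = 0.74208798 / 0.78904692 = 0.9405

Update 3:
  P(E) = 0.8643 × 0.9405 + 0.3321 × 0.0595 = 0.81287415 + 0.01975995 = 0.83263410
  P(H|E) = 0.81287415 / 0.83263410 = 0.9763

Final posterior: 0.9763


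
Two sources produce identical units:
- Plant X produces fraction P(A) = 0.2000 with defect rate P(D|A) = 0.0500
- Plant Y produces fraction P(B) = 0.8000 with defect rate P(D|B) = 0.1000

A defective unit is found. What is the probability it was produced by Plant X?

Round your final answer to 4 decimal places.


Let A = from Plant X, D = defective

Given:
- P(A) = 0.2000, P(B) = 0.8000
- P(D|A) = 0.0500, P(D|B) = 0.1000

Step 1: Find P(D)
P(D) = P(D|A)P(A) + P(D|B)P(B)
     = 0.0500 × 0.2000 + 0.1000 × 0.8000
     = 0.01000000 + 0.08000000
     = 0.09000000

Step 2: Apply Bayes' theorem
P(A|D) = P(D|A)P(A) / P(D)
       = 0.01000000 / 0.09000000
       = 0.1111


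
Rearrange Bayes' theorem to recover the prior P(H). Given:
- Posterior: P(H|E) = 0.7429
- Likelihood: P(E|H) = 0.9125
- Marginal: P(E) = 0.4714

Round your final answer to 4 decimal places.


From Bayes' theorem: P(H|E) = P(E|H) × P(H) / P(E)

Rearranging for P(H):
P(H) = P(H|E) × P(E) / P(E|H)
     = 0.7429 × 0.4714 / 0.9125
     = 0.35020306 / 0.9125
     = 0.3838


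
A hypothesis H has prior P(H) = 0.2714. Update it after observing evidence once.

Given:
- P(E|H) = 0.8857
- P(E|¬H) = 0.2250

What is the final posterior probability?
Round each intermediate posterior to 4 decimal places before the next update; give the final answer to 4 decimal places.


Sequential Bayesian updating:

Initial prior: P(H) = 0.2714

Update 1:
  P(E) = 0.8857 × 0.2714 + 0.2250 × 0.7286 = 0.24037898 + 0.16393500 = 0.40431398
  P(H|E) = 0.24037898 / 0.40431398 = 0.5945

Final posterior: 0.5945


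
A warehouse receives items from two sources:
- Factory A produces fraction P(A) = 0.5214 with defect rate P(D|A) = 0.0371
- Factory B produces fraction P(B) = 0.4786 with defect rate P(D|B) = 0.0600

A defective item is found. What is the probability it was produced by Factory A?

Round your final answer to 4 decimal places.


Let A = from Factory A, D = defective

Given:
- P(A) = 0.5214, P(B) = 0.4786
- P(D|A) = 0.0371, P(D|B) = 0.0600

Step 1: Find P(D)
P(D) = P(D|A)P(A) + P(D|B)P(B)
     = 0.0371 × 0.5214 + 0.0600 × 0.4786
     = 0.01934394 + 0.02871600
     = 0.04805994

Step 2: Apply Bayes' theorem
P(A|D) = P(D|A)P(A) / P(D)
       = 0.01934394 / 0.04805994
       = 0.4025


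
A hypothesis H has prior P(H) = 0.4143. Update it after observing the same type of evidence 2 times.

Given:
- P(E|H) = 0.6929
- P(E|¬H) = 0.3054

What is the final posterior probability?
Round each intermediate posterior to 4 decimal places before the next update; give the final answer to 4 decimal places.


Sequential Bayesian updating:

Initial prior: P(H) = 0.4143

Update 1:
  P(E) = 0.6929 × 0.4143 + 0.3054 × 0.5857 = 0.28706847 + 0.17887278 = 0.46594125
  P(H|E) = 0.28706847 / 0.46594125 = 0.6161

Update 2:
  P(E) = 0.6929 × 0.6161 + 0.3054 × 0.3839 = 0.42689569 + 0.11724306 = 0.54413875
  P(H|E) = 0.42689569 / 0.54413875 = 0.7845

Final posterior: 0.7845


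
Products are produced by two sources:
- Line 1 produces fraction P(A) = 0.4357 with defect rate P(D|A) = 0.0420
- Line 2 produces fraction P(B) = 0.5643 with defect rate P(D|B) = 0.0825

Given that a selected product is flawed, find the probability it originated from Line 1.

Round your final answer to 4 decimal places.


Let A = from Line 1, D = flawed

Given:
- P(A) = 0.4357, P(B) = 0.5643
- P(D|A) = 0.0420, P(D|B) = 0.0825

Step 1: Find P(D)
P(D) = P(D|A)P(A) + P(D|B)P(B)
     = 0.0420 × 0.4357 + 0.0825 × 0.5643
     = 0.01829940 + 0.04655475
     = 0.06485415

Step 2: Apply Bayes' theorem
P(A|D) = P(D|A)P(A) / P(D)
       = 0.01829940 / 0.06485415
       = 0.2822


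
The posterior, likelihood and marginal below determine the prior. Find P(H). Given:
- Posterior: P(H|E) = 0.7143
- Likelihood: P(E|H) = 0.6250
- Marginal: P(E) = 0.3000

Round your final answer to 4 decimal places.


From Bayes' theorem: P(H|E) = P(E|H) × P(H) / P(E)

Rearranging for P(H):
P(H) = P(H|E) × P(E) / P(E|H)
     = 0.7143 × 0.3000 / 0.6250
     = 0.21429000 / 0.6250
     = 0.3429


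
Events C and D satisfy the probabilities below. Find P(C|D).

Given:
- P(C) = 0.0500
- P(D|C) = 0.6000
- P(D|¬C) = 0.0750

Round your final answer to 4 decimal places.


Bayes' theorem: P(C|D) = P(D|C) × P(C) / P(D)

Step 1: Calculate P(D) using law of total probability
P(D) = P(D|C)P(C) + P(D|¬C)P(¬C)
     = 0.6000 × 0.0500 + 0.0750 × 0.9500
     = 0.03000000 + 0.07125000
     = 0.10125000

Step 2: Apply Bayes' theorem
P(C|D) = P(D|C) × P(C) / P(D)
       = 0.03000000 / 0.10125000
       = 0.2963


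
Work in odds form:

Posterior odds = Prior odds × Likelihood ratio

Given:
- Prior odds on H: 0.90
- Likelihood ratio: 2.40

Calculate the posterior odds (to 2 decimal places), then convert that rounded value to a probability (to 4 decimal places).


Step 1: Calculate posterior odds
Posterior odds = Prior odds × LR
               = 0.90 × 2.40
               = 2.16

Step 2: Convert to probability
P(H|E) = Posterior odds / (1 + Posterior odds)
       = 2.16 / (1 + 2.16)
       = 2.16 / 3.16
       = 0.6835

The evidence increased P(H) from 0.4737 to 0.6835.


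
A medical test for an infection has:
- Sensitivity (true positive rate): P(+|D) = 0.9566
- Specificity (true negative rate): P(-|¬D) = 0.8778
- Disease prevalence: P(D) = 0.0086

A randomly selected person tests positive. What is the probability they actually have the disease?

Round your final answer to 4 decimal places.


Let D = has disease, + = positive test

Given:
- P(D) = 0.0086 (prevalence)
- P(+|D) = 0.9566 (sensitivity)
- P(-|¬D) = 0.8778 (specificity)
- P(+|¬D) = 0.1222 (false positive rate = 1 - specificity)

Step 1: Find P(+)
P(+) = P(+|D)P(D) + P(+|¬D)P(¬D)
     = 0.9566 × 0.0086 + 0.1222 × 0.9914
     = 0.00822676 + 0.12114908
     = 0.12937584

Step 2: Apply Bayes' theorem for P(D|+)
P(D|+) = P(+|D)P(D) / P(+)
       = 0.00822676 / 0.12937584
       = 0.0636


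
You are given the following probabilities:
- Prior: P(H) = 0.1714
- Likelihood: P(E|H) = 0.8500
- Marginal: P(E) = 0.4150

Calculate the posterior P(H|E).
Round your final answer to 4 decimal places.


Using Bayes' theorem:

P(H|E) = P(E|H) × P(H) / P(E)
       = 0.8500 × 0.1714 / 0.4150
       = 0.14569000 / 0.4150
       = 0.3511

The evidence strengthens our belief in H.
Prior: 0.1714 → Posterior: 0.3511


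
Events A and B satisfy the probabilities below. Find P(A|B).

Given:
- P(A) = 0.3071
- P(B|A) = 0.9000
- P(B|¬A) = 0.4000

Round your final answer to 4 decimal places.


Bayes' theorem: P(A|B) = P(B|A) × P(A) / P(B)

Step 1: Calculate P(B) using law of total probability
P(B) = P(B|A)P(A) + P(B|¬A)P(¬A)
     = 0.9000 × 0.3071 + 0.4000 × 0.6929
     = 0.27639000 + 0.27716000
     = 0.55355000

Step 2: Apply Bayes' theorem
P(A|B) = P(B|A) × P(A) / P(B)
       = 0.27639000 / 0.55355000
       = 0.4993


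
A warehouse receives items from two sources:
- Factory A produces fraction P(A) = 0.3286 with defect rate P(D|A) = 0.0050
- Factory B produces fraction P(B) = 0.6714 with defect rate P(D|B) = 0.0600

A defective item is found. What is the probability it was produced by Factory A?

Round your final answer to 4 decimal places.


Let A = from Factory A, D = defective

Given:
- P(A) = 0.3286, P(B) = 0.6714
- P(D|A) = 0.0050, P(D|B) = 0.0600

Step 1: Find P(D)
P(D) = P(D|A)P(A) + P(D|B)P(B)
     = 0.0050 × 0.3286 + 0.0600 × 0.6714
     = 0.00164300 + 0.04028400
     = 0.04192700

Step 2: Apply Bayes' theorem
P(A|D) = P(D|A)P(A) / P(D)
       = 0.00164300 / 0.04192700
       = 0.0392


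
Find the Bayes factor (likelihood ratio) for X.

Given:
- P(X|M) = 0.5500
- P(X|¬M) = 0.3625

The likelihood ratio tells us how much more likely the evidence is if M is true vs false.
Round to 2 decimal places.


Likelihood Ratio (LR) = P(X|M) / P(X|¬M)

LR = 0.5500 / 0.3625
   = 1.52

The evidence is 1.52 times more likely if M is true than if M is false.
LR > 1, so observing X raises the odds in favor of M.


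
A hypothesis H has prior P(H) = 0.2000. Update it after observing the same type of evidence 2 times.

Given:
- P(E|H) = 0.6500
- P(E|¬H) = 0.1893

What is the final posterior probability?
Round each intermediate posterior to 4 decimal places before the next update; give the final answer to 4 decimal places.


Sequential Bayesian updating:

Initial prior: P(H) = 0.2000

Update 1:
  P(E) = 0.6500 × 0.2000 + 0.1893 × 0.8000 = 0.13000000 + 0.15144000 = 0.28144000
  P(H|E) = 0.13000000 / 0.28144000 = 0.4619

Update 2:
  P(E) = 0.6500 × 0.4619 + 0.1893 × 0.5381 = 0.30023500 + 0.10186233 = 0.40209733
  P(H|E) = 0.30023500 / 0.40209733 = 0.7467

Final posterior: 0.7467


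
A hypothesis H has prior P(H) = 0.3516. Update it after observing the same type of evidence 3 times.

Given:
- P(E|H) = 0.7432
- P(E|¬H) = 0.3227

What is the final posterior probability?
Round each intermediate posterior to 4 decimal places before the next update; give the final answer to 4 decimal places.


Sequential Bayesian updating:

Initial prior: P(H) = 0.3516

Update 1:
  P(E) = 0.7432 × 0.3516 + 0.3227 × 0.6484 = 0.26130912 + 0.20923868 = 0.47054780
  P(H|E) = 0.26130912 / 0.47054780 = 0.5553

Update 2:
  P(E) = 0.7432 × 0.5553 + 0.3227 × 0.4447 = 0.41269896 + 0.14350469 = 0.55620365
  P(H|E) = 0.41269896 / 0.55620365 = 0.7420

Update 3:
  P(E) = 0.7432 × 0.7420 + 0.3227 × 0.2580 = 0.55145440 + 0.08325660 = 0.63471100
  P(H|E) = 0.55145440 / 0.63471100 = 0.8688

Final posterior: 0.8688


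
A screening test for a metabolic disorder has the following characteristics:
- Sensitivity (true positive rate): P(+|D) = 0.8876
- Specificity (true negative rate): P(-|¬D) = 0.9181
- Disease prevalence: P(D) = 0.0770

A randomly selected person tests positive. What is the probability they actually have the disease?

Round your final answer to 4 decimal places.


Let D = has disease, + = positive test

Given:
- P(D) = 0.0770 (prevalence)
- P(+|D) = 0.8876 (sensitivity)
- P(-|¬D) = 0.9181 (specificity)
- P(+|¬D) = 0.0819 (false positive rate = 1 - specificity)

Step 1: Find P(+)
P(+) = P(+|D)P(D) + P(+|¬D)P(¬D)
     = 0.8876 × 0.0770 + 0.0819 × 0.9230
     = 0.06834520 + 0.07559370
     = 0.14393890

Step 2: Apply Bayes' theorem for P(D|+)
P(D|+) = P(+|D)P(D) / P(+)
       = 0.06834520 / 0.14393890
       = 0.4748


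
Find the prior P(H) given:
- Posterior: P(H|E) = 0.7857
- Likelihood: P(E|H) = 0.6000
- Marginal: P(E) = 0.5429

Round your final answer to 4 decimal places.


From Bayes' theorem: P(H|E) = P(E|H) × P(H) / P(E)

Rearranging for P(H):
P(H) = P(H|E) × P(E) / P(E|H)
     = 0.7857 × 0.5429 / 0.6000
     = 0.42655653 / 0.6000
     = 0.7109


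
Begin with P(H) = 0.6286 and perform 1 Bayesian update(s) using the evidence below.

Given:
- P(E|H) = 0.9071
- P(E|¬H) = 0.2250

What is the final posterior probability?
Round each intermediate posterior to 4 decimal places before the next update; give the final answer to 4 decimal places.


Sequential Bayesian updating:

Initial prior: P(H) = 0.6286

Update 1:
  P(E) = 0.9071 × 0.6286 + 0.2250 × 0.3714 = 0.57020306 + 0.08356500 = 0.65376806
  P(H|E) = 0.57020306 / 0.65376806 = 0.8722

Final posterior: 0.8722


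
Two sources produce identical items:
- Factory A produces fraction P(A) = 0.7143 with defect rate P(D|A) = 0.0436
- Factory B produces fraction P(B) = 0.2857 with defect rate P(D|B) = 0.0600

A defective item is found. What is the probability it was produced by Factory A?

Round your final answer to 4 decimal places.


Let A = from Factory A, D = defective

Given:
- P(A) = 0.7143, P(B) = 0.2857
- P(D|A) = 0.0436, P(D|B) = 0.0600

Step 1: Find P(D)
P(D) = P(D|A)P(A) + P(D|B)P(B)
     = 0.0436 × 0.7143 + 0.0600 × 0.2857
     = 0.03114348 + 0.01714200
     = 0.04828548

Step 2: Apply Bayes' theorem
P(A|D) = P(D|A)P(A) / P(D)
       = 0.03114348 / 0.04828548
       = 0.6450


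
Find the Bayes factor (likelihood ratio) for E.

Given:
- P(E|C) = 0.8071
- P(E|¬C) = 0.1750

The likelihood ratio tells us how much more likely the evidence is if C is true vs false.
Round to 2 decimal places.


Likelihood Ratio (LR) = P(E|C) / P(E|¬C)

LR = 0.8071 / 0.1750
   = 4.61

The evidence is 4.61 times more likely if C is true than if C is false.
Because LR exceeds 1, E is evidence for C.


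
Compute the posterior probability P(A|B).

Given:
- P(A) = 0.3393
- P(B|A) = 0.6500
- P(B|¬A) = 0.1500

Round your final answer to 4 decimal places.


Bayes' theorem: P(A|B) = P(B|A) × P(A) / P(B)

Step 1: Calculate P(B) using law of total probability
P(B) = P(B|A)P(A) + P(B|¬A)P(¬A)
     = 0.6500 × 0.3393 + 0.1500 × 0.6607
     = 0.22054500 + 0.09910500
     = 0.31965000

Step 2: Apply Bayes' theorem
P(A|B) = P(B|A) × P(A) / P(B)
       = 0.22054500 / 0.31965000
       = 0.6900


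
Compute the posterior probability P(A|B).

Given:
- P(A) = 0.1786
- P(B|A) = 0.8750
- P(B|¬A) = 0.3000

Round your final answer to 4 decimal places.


Bayes' theorem: P(A|B) = P(B|A) × P(A) / P(B)

Step 1: Calculate P(B) using law of total probability
P(B) = P(B|A)P(A) + P(B|¬A)P(¬A)
     = 0.8750 × 0.1786 + 0.3000 × 0.8214
     = 0.15627500 + 0.24642000
     = 0.40269500

Step 2: Apply Bayes' theorem
P(A|B) = P(B|A) × P(A) / P(B)
       = 0.15627500 / 0.40269500
       = 0.3881


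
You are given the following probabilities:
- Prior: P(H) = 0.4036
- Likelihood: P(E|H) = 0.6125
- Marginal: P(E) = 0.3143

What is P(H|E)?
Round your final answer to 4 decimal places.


Using Bayes' theorem:

P(H|E) = P(E|H) × P(H) / P(E)
       = 0.6125 × 0.4036 / 0.3143
       = 0.24720500 / 0.3143
       = 0.7865

The evidence strengthens our belief in H.
Prior: 0.4036 → Posterior: 0.7865
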